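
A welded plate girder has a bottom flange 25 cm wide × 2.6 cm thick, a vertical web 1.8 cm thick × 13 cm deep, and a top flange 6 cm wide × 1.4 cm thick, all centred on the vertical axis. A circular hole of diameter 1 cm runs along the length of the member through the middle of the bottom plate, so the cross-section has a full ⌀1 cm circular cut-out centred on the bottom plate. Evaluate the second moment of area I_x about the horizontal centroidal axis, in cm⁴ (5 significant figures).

I_x ≈ 2689.8 cm⁴

Break the section into simple shapes (no overlaps), measuring from the bottom-left corner of the bounding box.
Bottom plate: 25 × 2.6, A = 65 cm², y = 1.3 cm, Ī = 36.61667 cm⁴.
Web plate: 1.8 × 13, A = 23.4 cm², y = 9.1 cm, Ī = 329.55 cm⁴.
Top plate: 6 × 1.4, A = 8.4 cm², y = 16.3 cm, Ī = 1.372 cm⁴.
Hole (subtracted): ⌀1, A = 0.7853982 cm², y = 1.3 cm, Ī = 0.04908739 cm⁴.
Centroid: ȳ = ΣA·y / ΣA = 4.513261 cm.
Transfer each piece to the horizontal centroidal axis using Ī + A·d² with d = y − 4.513261:
  bottom plate: d = -3.213261 cm → contributes +707.7448 cm⁴
  web plate: d = 4.586739 cm → contributes +821.8432 cm⁴
  top plate: d = 11.78674 cm → contributes +1168.361 cm⁴
  hole: d = -3.213261 cm → contributes −8.158361 cm⁴
Total I = 2689.79 cm⁴.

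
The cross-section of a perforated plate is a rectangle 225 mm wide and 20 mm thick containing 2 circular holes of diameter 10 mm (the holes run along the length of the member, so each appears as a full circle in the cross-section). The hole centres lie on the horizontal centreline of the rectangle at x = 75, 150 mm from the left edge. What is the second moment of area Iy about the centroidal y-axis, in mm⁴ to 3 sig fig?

Treat the section as a set of non-overlapping primitives; coordinates are from the bounding-box lower-left.
Plate: 225 × 20, A = 4 500 mm², x = 112.5 mm, Ī = 18 984 375 mm⁴.
Hole 1 (subtracted): ⌀10, A = 78.54 mm², x = 75 mm, Ī = 490.87 mm⁴.
Hole 2 (subtracted): ⌀10, A = 78.54 mm², x = 150 mm, Ī = 490.87 mm⁴.
By symmetry the centroid is at mid-width, x̄ = 112.5 mm.
Transfer each piece to the centroidal y-axis using Ī + A·d² with d = x − 112.5:
  plate: d = 0 mm → contributes +18 984 375 mm⁴
  hole 1: d = -37.5 mm → contributes −110 937 mm⁴
  hole 2: d = 37.5 mm → contributes −110 937 mm⁴
Total I = 18 762 500 mm⁴.

Iy ≈ 1.88 × 10⁷ mm⁴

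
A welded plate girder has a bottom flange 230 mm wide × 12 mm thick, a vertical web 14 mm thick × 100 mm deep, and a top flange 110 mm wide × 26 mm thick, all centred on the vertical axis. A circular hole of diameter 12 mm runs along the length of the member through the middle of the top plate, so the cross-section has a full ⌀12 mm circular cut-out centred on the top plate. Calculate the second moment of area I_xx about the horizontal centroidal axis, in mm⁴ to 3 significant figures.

Decompose the section into non-overlapping parts with the origin at the bottom-left of its bounding rectangle.
Bottom plate: 230 × 12, A = 2 760 mm², y = 6 mm, Ī = 33 120 mm⁴.
Web plate: 14 × 100, A = 1 400 mm², y = 62 mm, Ī = 1 166 667 mm⁴.
Top plate: 110 × 26, A = 2 860 mm², y = 125 mm, Ī = 161 113 mm⁴.
Hole (subtracted): ⌀12, A = 113.1 mm², y = 125 mm, Ī = 1017.9 mm⁴.
Centroid: ȳ = ΣA·y / ΣA = 64.678 mm.
Transfer each piece to the horizontal centroidal axis using Ī + A·d² with d = y − 64.678:
  bottom plate: d = -58.678 mm → contributes +9 536 012 mm⁴
  web plate: d = -2.6777 mm → contributes +1 176 705 mm⁴
  top plate: d = 60.322 mm → contributes +10 568 011 mm⁴
  hole: d = 60.322 mm → contributes −412 554 mm⁴
Total I = 20 868 174 mm⁴.

I_xx ≈ 2.09 × 10⁷ mm⁴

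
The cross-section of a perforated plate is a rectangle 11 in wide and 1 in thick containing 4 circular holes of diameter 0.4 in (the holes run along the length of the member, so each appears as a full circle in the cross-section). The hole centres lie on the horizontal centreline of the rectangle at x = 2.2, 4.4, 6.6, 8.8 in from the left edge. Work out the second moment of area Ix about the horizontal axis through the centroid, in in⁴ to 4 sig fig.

Ix ≈ 0.9116 in⁴

Decompose the section into non-overlapping parts with the origin at the bottom-left of its bounding rectangle.
Plate: 11 × 1, A = 11 in², y = 0.5 in, Ī = 0.916667 in⁴.
Hole 1 (subtracted): ⌀0.4, A = 0.125664 in², y = 0.5 in, Ī = 0.00125664 in⁴.
Hole 2 (subtracted): ⌀0.4, A = 0.125664 in², y = 0.5 in, Ī = 0.00125664 in⁴.
Hole 3 (subtracted): ⌀0.4, A = 0.125664 in², y = 0.5 in, Ī = 0.00125664 in⁴.
Hole 4 (subtracted): ⌀0.4, A = 0.125664 in², y = 0.5 in, Ī = 0.00125664 in⁴.
By symmetry the centroid is at mid-height, ȳ = 0.5 in.
All pieces are centred on the horizontal axis through the centroid, so I = ΣĪ (holes subtracted) = 0.91164 in⁴.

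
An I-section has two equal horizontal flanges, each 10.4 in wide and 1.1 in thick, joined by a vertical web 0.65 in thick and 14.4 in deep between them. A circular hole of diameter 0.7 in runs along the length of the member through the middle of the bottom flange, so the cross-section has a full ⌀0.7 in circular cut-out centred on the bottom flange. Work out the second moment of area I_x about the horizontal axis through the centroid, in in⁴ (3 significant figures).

Decompose the section into non-overlapping parts with the origin at the bottom-left of its bounding rectangle.
Bottom flange: 10.4 × 1.1, A = 11.44 in², y = 0.55 in, Ī = 1.1535 in⁴.
Web: 0.65 × 14.4, A = 9.36 in², y = 8.3 in, Ī = 161.74 in⁴.
Top flange: 10.4 × 1.1, A = 11.44 in², y = 16.05 in, Ī = 1.1535 in⁴.
Hole (subtracted): ⌀0.7, A = 0.38485 in², y = 0.55 in, Ī = 0.011786 in⁴.
Centroid: ȳ = ΣA·y / ΣA = 8.3936 in.
Transfer each piece to the horizontal axis through the centroid using Ī + A·d² with d = y − 8.3936:
  bottom flange: d = -7.8436 in → contributes +704.97 in⁴
  web: d = -0.093628 in → contributes +161.82 in⁴
  top flange: d = 7.6564 in → contributes +671.77 in⁴
  hole: d = -7.8436 in → contributes −23.688 in⁴
Total I = 1514.9 in⁴.

I_x ≈ 1510 in⁴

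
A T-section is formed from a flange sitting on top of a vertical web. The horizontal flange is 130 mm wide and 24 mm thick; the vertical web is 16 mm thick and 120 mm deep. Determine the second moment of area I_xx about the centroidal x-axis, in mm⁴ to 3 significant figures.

I_xx ≈ 8.62 × 10⁶ mm⁴

Break the section into simple shapes (no overlaps), measuring from the bottom-left corner of the bounding box.
Flange: 130 × 24, A = 3 120 mm², y = 132 mm, Ī = 149 760 mm⁴.
Web: 16 × 120, A = 1 920 mm², y = 60 mm, Ī = 2 304 000 mm⁴.
Centroid: ȳ = ΣA·y / ΣA = 104.57 mm.
Transfer each piece to the centroidal x-axis using Ī + A·d² with d = y − 104.57:
  flange: d = 27.429 mm → contributes +2 497 019 mm⁴
  web: d = -44.571 mm → contributes +6 118 296 mm⁴
Total I = 8 615 314 mm⁴.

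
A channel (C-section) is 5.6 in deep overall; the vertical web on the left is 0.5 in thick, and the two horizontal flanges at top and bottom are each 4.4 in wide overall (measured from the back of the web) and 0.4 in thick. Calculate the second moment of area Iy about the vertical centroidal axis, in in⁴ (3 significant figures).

Decompose the section into non-overlapping parts with the origin at the bottom-left of its bounding rectangle.
Web: 0.5 × 5.6, A = 2.8 in², x = 0.25 in, Ī = 0.058333 in⁴.
Top flange (beyond web): 3.9 × 0.4, A = 1.56 in², x = 2.45 in, Ī = 1.9773 in⁴.
Bottom flange (beyond web): 3.9 × 0.4, A = 1.56 in², x = 2.45 in, Ī = 1.9773 in⁴.
Centroid: x̄ = ΣA·x / ΣA = 1.4095 in.
Transfer each piece to the vertical centroidal axis using Ī + A·d² with d = x − 1.4095:
  web: d = -1.1595 in → contributes +3.8225 in⁴
  top flange (beyond web): d = 1.0405 in → contributes +3.6664 in⁴
  bottom flange (beyond web): d = 1.0405 in → contributes +3.6664 in⁴
Total I = 11.155 in⁴.

Iy ≈ 11.2 in⁴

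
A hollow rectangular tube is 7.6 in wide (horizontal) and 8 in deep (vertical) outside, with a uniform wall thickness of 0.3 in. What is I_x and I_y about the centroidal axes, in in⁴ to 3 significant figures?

I_x ≈ 87.9 in⁴, I_y ≈ 81.1 in⁴

Split into non-overlapping primitives; take the origin at the lower-left of the bounding box.
Outer rectangle: 7.6 × 8, A = 60.8 in², y = 4 in, Ī = 324.27 in⁴.
Inner void (subtracted): 7 × 7.4, A = 51.8 in², y = 4 in, Ī = 236.38 in⁴.
By symmetry the centroid is at mid-height, ȳ = 4 in.
All pieces are centred on the centroidal x-axis, so I = ΣĪ (holes subtracted) = 87.886 in⁴.
Repeating about the centroidal y-axis gives I_y = 81.134 in⁴.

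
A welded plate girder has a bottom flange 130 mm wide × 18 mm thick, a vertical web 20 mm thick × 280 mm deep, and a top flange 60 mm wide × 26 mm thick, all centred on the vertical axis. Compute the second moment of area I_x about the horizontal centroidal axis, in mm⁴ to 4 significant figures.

I_x ≈ 1.239 × 10⁸ mm⁴

Treat the section as a set of non-overlapping primitives; coordinates are from the bounding-box lower-left.
Bottom plate: 130 × 18, A = 2 340 mm², y = 9 mm, Ī = 63 180 mm⁴.
Web plate: 20 × 280, A = 5 600 mm², y = 158 mm, Ī = 36 586 667 mm⁴.
Top plate: 60 × 26, A = 1 560 mm², y = 311 mm, Ī = 87 880 mm⁴.
Centroid: ȳ = ΣA·y / ΣA = 146.423 mm.
Transfer each piece to the horizontal centroidal axis using Ī + A·d² with d = y − 146.423:
  bottom plate: d = -137.423 mm → contributes +44 254 371 mm⁴
  web plate: d = 11.5768 mm → contributes +37 337 197 mm⁴
  top plate: d = 164.577 mm → contributes +42 341 318 mm⁴
Total I = 123 932 886 mm⁴.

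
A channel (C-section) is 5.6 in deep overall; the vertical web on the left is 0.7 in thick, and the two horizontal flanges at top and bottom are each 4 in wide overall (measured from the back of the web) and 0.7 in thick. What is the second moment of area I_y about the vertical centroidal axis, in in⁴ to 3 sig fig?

I_y ≈ 12.8 in⁴

Split into non-overlapping primitives; take the origin at the lower-left of the bounding box.
Web: 0.7 × 5.6, A = 3.92 in², x = 0.35 in, Ī = 0.16007 in⁴.
Top flange (beyond web): 3.3 × 0.7, A = 2.31 in², x = 2.35 in, Ī = 2.0963 in⁴.
Bottom flange (beyond web): 3.3 × 0.7, A = 2.31 in², x = 2.35 in, Ī = 2.0963 in⁴.
Centroid: x̄ = ΣA·x / ΣA = 1.432 in.
Transfer each piece to the vertical centroidal axis using Ī + A·d² with d = x − 1.432:
  web: d = -1.082 in → contributes +4.749 in⁴
  top flange (beyond web): d = 0.91803 in → contributes +4.0432 in⁴
  bottom flange (beyond web): d = 0.91803 in → contributes +4.0432 in⁴
Total I = 12.835 in⁴.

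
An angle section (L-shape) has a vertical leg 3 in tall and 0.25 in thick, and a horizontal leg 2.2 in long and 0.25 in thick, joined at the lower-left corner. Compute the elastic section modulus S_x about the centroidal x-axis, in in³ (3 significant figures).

Decompose the section into non-overlapping parts with the origin at the bottom-left of its bounding rectangle.
Vertical leg: 0.25 × 3, A = 0.75 in², y = 1.5 in, Ī = 0.5625 in⁴.
Horizontal leg (remainder): 1.95 × 0.25, A = 0.4875 in², y = 0.125 in, Ī = 0.0025391 in⁴.
Centroid: ȳ = ΣA·y / ΣA = 0.95833 in.
Transfer each piece to the centroidal x-axis using Ī + A·d² with d = y − 0.95833:
  vertical leg: d = 0.54167 in → contributes +0.78255 in⁴
  horizontal leg (remainder): d = -0.83333 in → contributes +0.34108 in⁴
Total I = 1.1236 in⁴.
Extreme fibre distance c = 2.0417 in; S = I/c = 0.55035 in³.

S_x ≈ 0.550 in³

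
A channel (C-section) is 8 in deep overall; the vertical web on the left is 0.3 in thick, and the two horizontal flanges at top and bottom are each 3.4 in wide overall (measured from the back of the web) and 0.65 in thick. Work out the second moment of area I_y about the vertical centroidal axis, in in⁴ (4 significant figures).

I_y ≈ 7.592 in⁴

Treat the section as a set of non-overlapping primitives; coordinates are from the bounding-box lower-left.
Web: 0.3 × 8, A = 2.4 in², x = 0.15 in, Ī = 0.018 in⁴.
Top flange (beyond web): 3.1 × 0.65, A = 2.015 in², x = 1.85 in, Ī = 1.61368 in⁴.
Bottom flange (beyond web): 3.1 × 0.65, A = 2.015 in², x = 1.85 in, Ī = 1.61368 in⁴.
Centroid: x̄ = ΣA·x / ΣA = 1.21547 in.
Transfer each piece to the vertical centroidal axis using Ī + A·d² with d = x − 1.21547:
  web: d = -1.06547 in → contributes +2.74257 in⁴
  top flange (beyond web): d = 0.634526 in → contributes +2.42496 in⁴
  bottom flange (beyond web): d = 0.634526 in → contributes +2.42496 in⁴
Total I = 7.59249 in⁴.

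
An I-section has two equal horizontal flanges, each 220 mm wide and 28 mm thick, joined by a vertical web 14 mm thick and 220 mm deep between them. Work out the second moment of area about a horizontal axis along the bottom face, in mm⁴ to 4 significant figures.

I_base ≈ 4.959 × 10⁸ mm⁴

Decompose the section into non-overlapping parts with the origin at the bottom-left of its bounding rectangle.
Bottom flange: 220 × 28, A = 6 160 mm², y = 14 mm, Ī = 402 453 mm⁴.
Web: 14 × 220, A = 3 080 mm², y = 138 mm, Ī = 12 422 667 mm⁴.
Top flange: 220 × 28, A = 6 160 mm², y = 262 mm, Ī = 402 453 mm⁴.
Transfer each piece to the base of the section using Ī + A·d² with d = y − 0:
  bottom flange: d = 14 mm → contributes +1 609 813 mm⁴
  web: d = 138 mm → contributes +71 078 187 mm⁴
  top flange: d = 262 mm → contributes +423 249 493 mm⁴
Total I = 495 937 493 mm⁴.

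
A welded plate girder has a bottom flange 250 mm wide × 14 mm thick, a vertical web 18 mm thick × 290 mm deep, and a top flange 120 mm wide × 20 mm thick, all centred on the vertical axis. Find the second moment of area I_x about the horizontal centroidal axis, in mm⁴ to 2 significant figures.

Treat the section as a set of non-overlapping primitives; coordinates are from the bounding-box lower-left.
Bottom plate: 250 × 14, A = 3 500 mm², y = 7 mm, Ī = 57 167 mm⁴.
Web plate: 18 × 290, A = 5 220 mm², y = 159 mm, Ī = 36 583 500 mm⁴.
Top plate: 120 × 20, A = 2 400 mm², y = 314 mm, Ī = 80 000 mm⁴.
Centroid: ȳ = ΣA·y / ΣA = 144.6 mm.
Transfer each piece to the horizontal centroidal axis using Ī + A·d² with d = y − 144.6:
  bottom plate: d = -137.6 mm → contributes +66 336 414 mm⁴
  web plate: d = 14.39 mm → contributes +37 664 189 mm⁴
  top plate: d = 169.4 mm → contributes +68 941 905 mm⁴
Total I = 172 942 508 mm⁴.

I_x ≈ 1.7 × 10⁸ mm⁴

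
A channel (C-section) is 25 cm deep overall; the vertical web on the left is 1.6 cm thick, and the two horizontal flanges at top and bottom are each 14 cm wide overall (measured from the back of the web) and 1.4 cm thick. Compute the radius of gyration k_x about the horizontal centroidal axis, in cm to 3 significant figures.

Split into non-overlapping primitives; take the origin at the lower-left of the bounding box.
Web: 1.6 × 25, A = 40 cm², y = 12.5 cm, Ī = 2083.3 cm⁴.
Top flange (beyond web): 12.4 × 1.4, A = 17.36 cm², y = 24.3 cm, Ī = 2.8355 cm⁴.
Bottom flange (beyond web): 12.4 × 1.4, A = 17.36 cm², y = 0.7 cm, Ī = 2.8355 cm⁴.
By symmetry the centroid is at mid-height, ȳ = 12.5 cm.
Transfer each piece to the horizontal centroidal axis using Ī + A·d² with d = y − 12.5:
  web: d = 0 cm → contributes +2083.3 cm⁴
  top flange (beyond web): d = 11.8 cm → contributes +2 420 cm⁴
  bottom flange (beyond web): d = -11.8 cm → contributes +2 420 cm⁴
Total I = 6923.4 cm⁴.
Radius of gyration: k = √(I/A) = √(6923.4 / 74.72) = 9.6259 cm.

k_x ≈ 9.63 cm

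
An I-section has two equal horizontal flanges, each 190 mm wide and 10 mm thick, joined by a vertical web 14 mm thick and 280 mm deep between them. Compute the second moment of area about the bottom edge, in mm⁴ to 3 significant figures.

I_base ≈ 2.79 × 10⁸ mm⁴

Break the section into simple shapes (no overlaps), measuring from the bottom-left corner of the bounding box.
Bottom flange: 190 × 10, A = 1 900 mm², y = 5 mm, Ī = 15 833 mm⁴.
Web: 14 × 280, A = 3 920 mm², y = 150 mm, Ī = 25 610 667 mm⁴.
Top flange: 190 × 10, A = 1 900 mm², y = 295 mm, Ī = 15 833 mm⁴.
Transfer each piece to a horizontal axis along the bottom face using Ī + A·d² with d = y − 0:
  bottom flange: d = 5 mm → contributes +63 333 mm⁴
  web: d = 150 mm → contributes +113 810 667 mm⁴
  top flange: d = 295 mm → contributes +165 363 333 mm⁴
Total I = 279 237 333 mm⁴.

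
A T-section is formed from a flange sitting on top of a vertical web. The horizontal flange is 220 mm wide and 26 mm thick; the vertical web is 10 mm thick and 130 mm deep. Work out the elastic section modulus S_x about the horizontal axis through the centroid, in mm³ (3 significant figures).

S_x ≈ 6.69 × 10⁴ mm³

Treat the section as a set of non-overlapping primitives; coordinates are from the bounding-box lower-left.
Flange: 220 × 26, A = 5 720 mm², y = 143 mm, Ī = 322 227 mm⁴.
Web: 10 × 130, A = 1 300 mm², y = 65 mm, Ī = 1 830 833 mm⁴.
Centroid: ȳ = ΣA·y / ΣA = 128.56 mm.
Transfer each piece to the horizontal axis through the centroid using Ī + A·d² with d = y − 128.56:
  flange: d = 14.444 mm → contributes +1 515 659 mm⁴
  web: d = -63.556 mm → contributes +7 081 935 mm⁴
Total I = 8 597 593 mm⁴.
Extreme fibre distance c = 128.56 mm; S = I/c = 66 878 mm³.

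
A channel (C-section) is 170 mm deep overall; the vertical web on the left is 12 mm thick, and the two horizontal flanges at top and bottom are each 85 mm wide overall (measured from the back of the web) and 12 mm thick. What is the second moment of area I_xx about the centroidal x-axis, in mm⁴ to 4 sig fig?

Break the section into simple shapes (no overlaps), measuring from the bottom-left corner of the bounding box.
Web: 12 × 170, A = 2 040 mm², y = 85 mm, Ī = 4 913 000 mm⁴.
Top flange (beyond web): 73 × 12, A = 876 mm², y = 164 mm, Ī = 10 512 mm⁴.
Bottom flange (beyond web): 73 × 12, A = 876 mm², y = 6 mm, Ī = 10 512 mm⁴.
By symmetry the centroid is at mid-height, ȳ = 85 mm.
Transfer each piece to the centroidal x-axis using Ī + A·d² with d = y − 85:
  web: d = 0 mm → contributes +4 913 000 mm⁴
  top flange (beyond web): d = 79 mm → contributes +5 477 628 mm⁴
  bottom flange (beyond web): d = -79 mm → contributes +5 477 628 mm⁴
Total I = 15 868 256 mm⁴.

I_xx ≈ 1.587 × 10⁷ mm⁴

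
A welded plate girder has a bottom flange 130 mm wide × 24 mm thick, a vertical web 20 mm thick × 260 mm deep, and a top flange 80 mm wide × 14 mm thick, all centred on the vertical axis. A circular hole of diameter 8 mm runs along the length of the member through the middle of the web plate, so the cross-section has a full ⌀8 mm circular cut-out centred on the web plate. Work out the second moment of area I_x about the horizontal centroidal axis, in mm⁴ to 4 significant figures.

I_x ≈ 1.045 × 10⁸ mm⁴

Break the section into simple shapes (no overlaps), measuring from the bottom-left corner of the bounding box.
Bottom plate: 130 × 24, A = 3 120 mm², y = 12 mm, Ī = 149 760 mm⁴.
Web plate: 20 × 260, A = 5 200 mm², y = 154 mm, Ī = 29 293 333 mm⁴.
Top plate: 80 × 14, A = 1 120 mm², y = 291 mm, Ī = 18293.3 mm⁴.
Hole (subtracted): ⌀8, A = 50.2655 mm², y = 154 mm, Ī = 201.062 mm⁴.
Centroid: ȳ = ΣA·y / ΣA = 123.158 mm.
Transfer each piece to the horizontal centroidal axis using Ī + A·d² with d = y − 123.158:
  bottom plate: d = -111.158 mm → contributes +38 700 661 mm⁴
  web plate: d = 30.8422 mm → contributes +34 239 786 mm⁴
  top plate: d = 167.842 mm → contributes +31 569 815 mm⁴
  hole: d = 30.8422 mm → contributes −48015.6 mm⁴
Total I = 104 462 247 mm⁴.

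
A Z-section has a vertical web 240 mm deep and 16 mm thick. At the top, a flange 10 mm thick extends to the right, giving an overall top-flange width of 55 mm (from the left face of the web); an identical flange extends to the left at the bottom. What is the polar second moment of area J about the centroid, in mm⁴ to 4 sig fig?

Split into non-overlapping primitives; take the origin at the lower-left of the bounding box.
Web: 16 × 240, A = 3 840 mm², y = 120 mm, Ī = 18 432 000 mm⁴.
Top flange (beyond web): 39 × 10, A = 390 mm², y = 235 mm, Ī = 3 250 mm⁴.
Bottom flange (beyond web): 39 × 10, A = 390 mm², y = 5 mm, Ī = 3 250 mm⁴.
Centroid: ȳ = ΣA·y / ΣA = 120 mm.
Transfer each piece to the centroidal x-axis using Ī + A·d² with d = y − 120:
  web: d = 0 mm → contributes +18 432 000 mm⁴
  top flange (beyond web): d = 115 mm → contributes +5 161 000 mm⁴
  bottom flange (beyond web): d = -115 mm → contributes +5 161 000 mm⁴
Total I = 28 754 000 mm⁴.
For the y-axis: x̄ = 47 mm.
Repeating about the centroidal y-axis gives I_y = 770 660 mm⁴.
Polar second moment: J = I_x + I_y = 29 524 660 mm⁴.

J ≈ 2.952 × 10⁷ mm⁴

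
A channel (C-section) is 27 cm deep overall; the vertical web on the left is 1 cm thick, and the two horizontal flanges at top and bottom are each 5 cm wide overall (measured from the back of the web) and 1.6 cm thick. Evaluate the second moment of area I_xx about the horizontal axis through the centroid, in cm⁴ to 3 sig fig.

Decompose the section into non-overlapping parts with the origin at the bottom-left of its bounding rectangle.
Web: 1 × 27, A = 27 cm², y = 13.5 cm, Ī = 1640.3 cm⁴.
Top flange (beyond web): 4 × 1.6, A = 6.4 cm², y = 26.2 cm, Ī = 1.3653 cm⁴.
Bottom flange (beyond web): 4 × 1.6, A = 6.4 cm², y = 0.8 cm, Ī = 1.3653 cm⁴.
By symmetry the centroid is at mid-height, ȳ = 13.5 cm.
Transfer each piece to the horizontal axis through the centroid using Ī + A·d² with d = y − 13.5:
  web: d = 0 cm → contributes +1640.3 cm⁴
  top flange (beyond web): d = 12.7 cm → contributes +1033.6 cm⁴
  bottom flange (beyond web): d = -12.7 cm → contributes +1033.6 cm⁴
Total I = 3707.5 cm⁴.

I_xx ≈ 3710 cm⁴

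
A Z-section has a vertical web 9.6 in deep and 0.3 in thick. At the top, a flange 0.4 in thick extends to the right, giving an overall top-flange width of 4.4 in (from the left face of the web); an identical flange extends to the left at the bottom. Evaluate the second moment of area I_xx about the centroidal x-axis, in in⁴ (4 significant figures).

Break the section into simple shapes (no overlaps), measuring from the bottom-left corner of the bounding box.
Web: 0.3 × 9.6, A = 2.88 in², y = 4.8 in, Ī = 22.1184 in⁴.
Top flange (beyond web): 4.1 × 0.4, A = 1.64 in², y = 9.4 in, Ī = 0.0218667 in⁴.
Bottom flange (beyond web): 4.1 × 0.4, A = 1.64 in², y = 0.2 in, Ī = 0.0218667 in⁴.
Centroid: ȳ = ΣA·y / ΣA = 4.8 in.
Transfer each piece to the centroidal x-axis using Ī + A·d² with d = y − 4.8:
  web: d = 0 in → contributes +22.1184 in⁴
  top flange (beyond web): d = 4.6 in → contributes +34.7243 in⁴
  bottom flange (beyond web): d = -4.6 in → contributes +34.7243 in⁴
Total I = 91.5669 in⁴.

I_xx ≈ 91.57 in⁴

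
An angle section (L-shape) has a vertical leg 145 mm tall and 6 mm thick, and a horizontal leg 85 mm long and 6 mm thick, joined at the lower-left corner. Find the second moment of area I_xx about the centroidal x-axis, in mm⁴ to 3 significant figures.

Decompose the section into non-overlapping parts with the origin at the bottom-left of its bounding rectangle.
Vertical leg: 6 × 145, A = 870 mm², y = 72.5 mm, Ī = 1 524 313 mm⁴.
Horizontal leg (remainder): 79 × 6, A = 474 mm², y = 3 mm, Ī = 1 422 mm⁴.
Centroid: ȳ = ΣA·y / ΣA = 47.989 mm.
Transfer each piece to the centroidal x-axis using Ī + A·d² with d = y − 47.989:
  vertical leg: d = 24.511 mm → contributes +2 047 006 mm⁴
  horizontal leg (remainder): d = -44.989 mm → contributes +960 796 mm⁴
Total I = 3 007 802 mm⁴.

I_xx ≈ 3.01 × 10⁶ mm⁴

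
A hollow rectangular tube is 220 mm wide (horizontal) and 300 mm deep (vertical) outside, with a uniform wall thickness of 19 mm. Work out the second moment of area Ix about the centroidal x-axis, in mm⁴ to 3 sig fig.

Ix ≈ 2.22 × 10⁸ mm⁴

Decompose the section into non-overlapping parts with the origin at the bottom-left of its bounding rectangle.
Outer rectangle: 220 × 300, A = 66 000 mm², y = 150 mm, Ī = 495 000 000 mm⁴.
Inner void (subtracted): 182 × 262, A = 47 684 mm², y = 150 mm, Ī = 272 768 375 mm⁴.
By symmetry the centroid is at mid-height, ȳ = 150 mm.
All pieces are centred on the centroidal x-axis, so I = ΣĪ (holes subtracted) = 222 231 625 mm⁴.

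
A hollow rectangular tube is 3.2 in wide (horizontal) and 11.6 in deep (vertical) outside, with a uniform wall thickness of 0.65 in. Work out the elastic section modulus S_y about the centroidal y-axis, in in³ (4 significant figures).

S_y ≈ 16.12 in³

Break the section into simple shapes (no overlaps), measuring from the bottom-left corner of the bounding box.
Outer rectangle: 3.2 × 11.6, A = 37.12 in², x = 1.6 in, Ī = 31.6757 in⁴.
Inner void (subtracted): 1.9 × 10.3, A = 19.57 in², x = 1.6 in, Ī = 5.88731 in⁴.
By symmetry the centroid is at mid-width, x̄ = 1.6 in.
All pieces are centred on the centroidal y-axis, so I = ΣĪ (holes subtracted) = 25.7884 in⁴.
Extreme fibre distance c = 1.6 in; S = I/c = 16.1178 in³.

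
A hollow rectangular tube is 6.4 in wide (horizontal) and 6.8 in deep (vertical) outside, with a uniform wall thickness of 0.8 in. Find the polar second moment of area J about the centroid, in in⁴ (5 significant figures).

J ≈ 212.08 in⁴

Decompose the section into non-overlapping parts with the origin at the bottom-left of its bounding rectangle.
Outer rectangle: 6.4 × 6.8, A = 43.52 in², y = 3.4 in, Ī = 167.6971 in⁴.
Inner void (subtracted): 4.8 × 5.2, A = 24.96 in², y = 3.4 in, Ī = 56.2432 in⁴.
By symmetry the centroid is at mid-height, ȳ = 3.4 in.
All pieces are centred on the centroidal x-axis, so I = ΣĪ (holes subtracted) = 111.4539 in⁴.
Repeating about the centroidal y-axis gives I_y = 100.6251 in⁴.
Polar second moment: J = I_x + I_y = 212.0789 in⁴.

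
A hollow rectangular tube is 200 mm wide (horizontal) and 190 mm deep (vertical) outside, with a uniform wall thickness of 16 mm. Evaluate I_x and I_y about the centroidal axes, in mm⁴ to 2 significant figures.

Split into non-overlapping primitives; take the origin at the lower-left of the bounding box.
Outer rectangle: 200 × 190, A = 38 000 mm², y = 95 mm, Ī = 114 316 667 mm⁴.
Inner void (subtracted): 168 × 158, A = 26 544 mm², y = 95 mm, Ī = 55 220 368 mm⁴.
By symmetry the centroid is at mid-height, ȳ = 95 mm.
All pieces are centred on the centroidal x-axis, so I = ΣĪ (holes subtracted) = 59 096 299 mm⁴.
Repeating about the centroidal y-axis gives I_y = 64 235 179 mm⁴.

I_x ≈ 5.9 × 10⁷ mm⁴, I_y ≈ 6.4 × 10⁷ mm⁴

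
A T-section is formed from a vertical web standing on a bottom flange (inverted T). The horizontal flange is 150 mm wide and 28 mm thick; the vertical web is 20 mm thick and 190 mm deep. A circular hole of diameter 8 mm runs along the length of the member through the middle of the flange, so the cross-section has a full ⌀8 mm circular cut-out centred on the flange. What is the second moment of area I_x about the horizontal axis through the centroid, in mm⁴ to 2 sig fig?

Treat the section as a set of non-overlapping primitives; coordinates are from the bounding-box lower-left.
Flange: 150 × 28, A = 4 200 mm², y = 14 mm, Ī = 274 400 mm⁴.
Web: 20 × 190, A = 3 800 mm², y = 123 mm, Ī = 11 431 667 mm⁴.
Hole (subtracted): ⌀8, A = 50.27 mm², y = 14 mm, Ī = 201.1 mm⁴.
Centroid: ȳ = ΣA·y / ΣA = 66.1 mm.
Transfer each piece to the horizontal axis through the centroid using Ī + A·d² with d = y − 66.1:
  flange: d = -52.1 mm → contributes +11 675 959 mm⁴
  web: d = 56.9 mm → contributes +23 733 560 mm⁴
  hole: d = -52.1 mm → contributes −136 655 mm⁴
Total I = 35 272 864 mm⁴.

I_x ≈ 3.5 × 10⁷ mm⁴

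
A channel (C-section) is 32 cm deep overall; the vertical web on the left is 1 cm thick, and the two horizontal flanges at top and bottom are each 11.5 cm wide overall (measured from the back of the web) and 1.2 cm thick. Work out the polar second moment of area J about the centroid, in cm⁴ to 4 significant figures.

Split into non-overlapping primitives; take the origin at the lower-left of the bounding box.
Web: 1 × 32, A = 32 cm², y = 16 cm, Ī = 2730.67 cm⁴.
Top flange (beyond web): 10.5 × 1.2, A = 12.6 cm², y = 31.4 cm, Ī = 1.512 cm⁴.
Bottom flange (beyond web): 10.5 × 1.2, A = 12.6 cm², y = 0.6 cm, Ī = 1.512 cm⁴.
By symmetry the centroid is at mid-height, ȳ = 16 cm.
Transfer each piece to the centroidal x-axis using Ī + A·d² with d = y − 16:
  web: d = 0 cm → contributes +2730.67 cm⁴
  top flange (beyond web): d = 15.4 cm → contributes +2989.73 cm⁴
  bottom flange (beyond web): d = -15.4 cm → contributes +2989.73 cm⁴
Total I = 8710.12 cm⁴.
For the y-axis: x̄ = 3.03322 cm.
Repeating about the centroidal y-axis gives I_y = 700.304 cm⁴.
Polar second moment: J = I_x + I_y = 9410.43 cm⁴.

J ≈ 9410 cm⁴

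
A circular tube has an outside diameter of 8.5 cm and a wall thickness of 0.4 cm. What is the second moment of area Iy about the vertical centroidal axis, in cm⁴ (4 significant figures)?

Iy ≈ 83.68 cm⁴

Treat the section as a set of non-overlapping primitives; coordinates are from the bounding-box lower-left.
Outer circle: ⌀8.5, A = 56.745 cm², x = 4.25 cm, Ī = 256.239 cm⁴.
Bore (subtracted): ⌀7.7, A = 46.5663 cm², x = 4.25 cm, Ī = 172.557 cm⁴.
By symmetry the centroid is at mid-width, x̄ = 4.25 cm.
All pieces are centred on the vertical centroidal axis, so I = ΣĪ (holes subtracted) = 83.6821 cm⁴.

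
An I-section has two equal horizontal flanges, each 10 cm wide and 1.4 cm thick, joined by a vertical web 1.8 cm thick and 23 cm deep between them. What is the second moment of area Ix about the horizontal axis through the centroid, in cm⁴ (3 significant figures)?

Ix ≈ 6000 cm⁴

Decompose the section into non-overlapping parts with the origin at the bottom-left of its bounding rectangle.
Bottom flange: 10 × 1.4, A = 14 cm², y = 0.7 cm, Ī = 2.2867 cm⁴.
Web: 1.8 × 23, A = 41.4 cm², y = 12.9 cm, Ī = 1825.1 cm⁴.
Top flange: 10 × 1.4, A = 14 cm², y = 25.1 cm, Ī = 2.2867 cm⁴.
By symmetry the centroid is at mid-height, ȳ = 12.9 cm.
Transfer each piece to the horizontal axis through the centroid using Ī + A·d² with d = y − 12.9:
  bottom flange: d = -12.2 cm → contributes +2 086 cm⁴
  web: d = 0 cm → contributes +1825.1 cm⁴
  top flange: d = 12.2 cm → contributes +2 086 cm⁴
Total I = 5997.1 cm⁴.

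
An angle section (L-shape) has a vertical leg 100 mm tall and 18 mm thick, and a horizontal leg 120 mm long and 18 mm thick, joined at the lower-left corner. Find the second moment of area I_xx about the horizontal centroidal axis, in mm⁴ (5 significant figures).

Split into non-overlapping primitives; take the origin at the lower-left of the bounding box.
Vertical leg: 18 × 100, A = 1 800 mm², y = 50 mm, Ī = 1 500 000 mm⁴.
Horizontal leg (remainder): 102 × 18, A = 1 836 mm², y = 9 mm, Ī = 49 572 mm⁴.
Centroid: ȳ = ΣA·y / ΣA = 29.29703 mm.
Transfer each piece to the horizontal centroidal axis using Ī + A·d² with d = y − 29.29703:
  vertical leg: d = 20.70297 mm → contributes +2 271 503 mm⁴
  horizontal leg (remainder): d = -20.29703 mm → contributes +805947.8 mm⁴
Total I = 3 077 451 mm⁴.

I_xx ≈ 3.0775 × 10⁶ mm⁴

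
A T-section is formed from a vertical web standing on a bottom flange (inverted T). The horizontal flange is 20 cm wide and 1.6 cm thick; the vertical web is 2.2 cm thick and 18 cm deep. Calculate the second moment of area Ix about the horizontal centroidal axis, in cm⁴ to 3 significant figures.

Decompose the section into non-overlapping parts with the origin at the bottom-left of its bounding rectangle.
Flange: 20 × 1.6, A = 32 cm², y = 0.8 cm, Ī = 6.8267 cm⁴.
Web: 2.2 × 18, A = 39.6 cm², y = 10.6 cm, Ī = 1069.2 cm⁴.
Centroid: ȳ = ΣA·y / ΣA = 6.2201 cm.
Transfer each piece to the horizontal centroidal axis using Ī + A·d² with d = y − 6.2201:
  flange: d = -5.4201 cm → contributes +946.91 cm⁴
  web: d = 4.3799 cm → contributes +1828.9 cm⁴
Total I = 2775.8 cm⁴.

Ix ≈ 2780 cm⁴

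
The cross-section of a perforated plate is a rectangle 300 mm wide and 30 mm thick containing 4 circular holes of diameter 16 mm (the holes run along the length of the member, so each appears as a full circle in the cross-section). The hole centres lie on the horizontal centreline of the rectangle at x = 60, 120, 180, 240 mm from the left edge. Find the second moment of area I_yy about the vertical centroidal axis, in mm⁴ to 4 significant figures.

I_yy ≈ 6.387 × 10⁷ mm⁴

Treat the section as a set of non-overlapping primitives; coordinates are from the bounding-box lower-left.
Plate: 300 × 30, A = 9 000 mm², x = 150 mm, Ī = 67 500 000 mm⁴.
Hole 1 (subtracted): ⌀16, A = 201.062 mm², x = 60 mm, Ī = 3216.99 mm⁴.
Hole 2 (subtracted): ⌀16, A = 201.062 mm², x = 120 mm, Ī = 3216.99 mm⁴.
Hole 3 (subtracted): ⌀16, A = 201.062 mm², x = 180 mm, Ī = 3216.99 mm⁴.
Hole 4 (subtracted): ⌀16, A = 201.062 mm², x = 240 mm, Ī = 3216.99 mm⁴.
By symmetry the centroid is at mid-width, x̄ = 150 mm.
Transfer each piece to the vertical centroidal axis using Ī + A·d² with d = x − 150:
  plate: d = 0 mm → contributes +67 500 000 mm⁴
  hole 1: d = -90 mm → contributes −1 631 819 mm⁴
  hole 2: d = -30 mm → contributes −184 173 mm⁴
  hole 3: d = 30 mm → contributes −184 173 mm⁴
  hole 4: d = 90 mm → contributes −1 631 819 mm⁴
Total I = 63 868 017 mm⁴.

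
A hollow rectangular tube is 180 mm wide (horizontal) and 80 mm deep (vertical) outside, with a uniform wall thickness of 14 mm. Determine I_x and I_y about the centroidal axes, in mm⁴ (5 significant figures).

Treat the section as a set of non-overlapping primitives; coordinates are from the bounding-box lower-left.
Outer rectangle: 180 × 80, A = 14 400 mm², y = 40 mm, Ī = 7 680 000 mm⁴.
Inner void (subtracted): 152 × 52, A = 7 904 mm², y = 40 mm, Ī = 1 781 035 mm⁴.
By symmetry the centroid is at mid-height, ȳ = 40 mm.
All pieces are centred on the centroidal x-axis, so I = ΣĪ (holes subtracted) = 5 898 965 mm⁴.
Repeating about the centroidal y-axis gives I_y = 23 662 165 mm⁴.

I_x ≈ 5.8990 × 10⁶ mm⁴, I_y ≈ 2.3662 × 10⁷ mm⁴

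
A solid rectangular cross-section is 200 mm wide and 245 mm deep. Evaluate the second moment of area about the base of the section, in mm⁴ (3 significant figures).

I_base ≈ 9.80 × 10⁸ mm⁴

The section: 200 × 245, A = 49 000 mm², y = 122.5 mm, Ī = 245 102 083 mm⁴.
Transfer it to a horizontal axis along the bottom face using Ī + A·d² with d = y − 0:
  the section: d = 122.5 mm → contributes +980 408 333 mm⁴
Total I = 980 408 333 mm⁴.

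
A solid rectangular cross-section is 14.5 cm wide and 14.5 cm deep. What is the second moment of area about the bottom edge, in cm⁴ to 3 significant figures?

I_base ≈ 1.47 × 10⁴ cm⁴

The section: 14.5 × 14.5, A = 210.25 cm², y = 7.25 cm, Ī = 3683.8 cm⁴.
Transfer it to a horizontal axis along the bottom face using Ī + A·d² with d = y − 0:
  the section: d = 7.25 cm → contributes +14 735 cm⁴
Total I = 14 735 cm⁴.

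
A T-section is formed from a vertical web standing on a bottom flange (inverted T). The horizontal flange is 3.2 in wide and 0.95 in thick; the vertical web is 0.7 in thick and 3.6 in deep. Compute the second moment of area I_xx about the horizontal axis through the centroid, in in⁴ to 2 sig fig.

Treat the section as a set of non-overlapping primitives; coordinates are from the bounding-box lower-left.
Flange: 3.2 × 0.95, A = 3.04 in², y = 0.475 in, Ī = 0.2286 in⁴.
Web: 0.7 × 3.6, A = 2.52 in², y = 2.75 in, Ī = 2.722 in⁴.
Centroid: ȳ = ΣA·y / ΣA = 1.506 in.
Transfer each piece to the horizontal axis through the centroid using Ī + A·d² with d = y − 1.506:
  flange: d = -1.031 in → contributes +3.461 in⁴
  web: d = 1.244 in → contributes +6.621 in⁴
Total I = 10.08 in⁴.

I_xx ≈ 10 in⁴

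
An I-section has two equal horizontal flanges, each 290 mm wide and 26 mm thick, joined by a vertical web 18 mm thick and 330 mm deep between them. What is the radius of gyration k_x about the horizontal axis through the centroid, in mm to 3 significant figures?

Decompose the section into non-overlapping parts with the origin at the bottom-left of its bounding rectangle.
Bottom flange: 290 × 26, A = 7 540 mm², y = 13 mm, Ī = 424 753 mm⁴.
Web: 18 × 330, A = 5 940 mm², y = 191 mm, Ī = 53 905 500 mm⁴.
Top flange: 290 × 26, A = 7 540 mm², y = 369 mm, Ī = 424 753 mm⁴.
By symmetry the centroid is at mid-height, ȳ = 191 mm.
Transfer each piece to the horizontal axis through the centroid using Ī + A·d² with d = y − 191:
  bottom flange: d = -178 mm → contributes +239 322 113 mm⁴
  web: d = 0 mm → contributes +53 905 500 mm⁴
  top flange: d = 178 mm → contributes +239 322 113 mm⁴
Total I = 532 549 727 mm⁴.
Radius of gyration: k = √(I/A) = √(532 549 727 / 21 020) = 159.17 mm.

k_x ≈ 159 mm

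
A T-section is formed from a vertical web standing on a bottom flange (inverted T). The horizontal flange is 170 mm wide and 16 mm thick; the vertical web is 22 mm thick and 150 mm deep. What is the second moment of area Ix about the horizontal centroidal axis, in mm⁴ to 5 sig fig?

Break the section into simple shapes (no overlaps), measuring from the bottom-left corner of the bounding box.
Flange: 170 × 16, A = 2 720 mm², y = 8 mm, Ī = 58026.67 mm⁴.
Web: 22 × 150, A = 3 300 mm², y = 91 mm, Ī = 6 187 500 mm⁴.
Centroid: ȳ = ΣA·y / ΣA = 53.49834 mm.
Transfer each piece to the horizontal centroidal axis using Ī + A·d² with d = y − 53.49834:
  flange: d = -45.49834 mm → contributes +5 688 696 mm⁴
  web: d = 37.50166 mm → contributes +10 828 536 mm⁴
Total I = 16 517 232 mm⁴.

Ix ≈ 1.6517 × 10⁷ mm⁴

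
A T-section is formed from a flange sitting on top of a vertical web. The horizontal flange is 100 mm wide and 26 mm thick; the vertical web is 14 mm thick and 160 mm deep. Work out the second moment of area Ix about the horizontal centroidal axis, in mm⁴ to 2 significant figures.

Ix ≈ 1.5 × 10⁷ mm⁴

Break the section into simple shapes (no overlaps), measuring from the bottom-left corner of the bounding box.
Flange: 100 × 26, A = 2 600 mm², y = 173 mm, Ī = 146 467 mm⁴.
Web: 14 × 160, A = 2 240 mm², y = 80 mm, Ī = 4 778 667 mm⁴.
Centroid: ȳ = ΣA·y / ΣA = 130 mm.
Transfer each piece to the horizontal centroidal axis using Ī + A·d² with d = y − 130:
  flange: d = 43.04 mm → contributes +4 963 111 mm⁴
  web: d = -49.96 mm → contributes +10 369 414 mm⁴
Total I = 15 332 525 mm⁴.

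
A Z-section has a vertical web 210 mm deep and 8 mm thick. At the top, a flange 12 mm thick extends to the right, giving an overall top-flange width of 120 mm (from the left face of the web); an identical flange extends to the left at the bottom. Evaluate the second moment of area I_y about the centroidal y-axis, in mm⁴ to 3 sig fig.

I_y ≈ 1.25 × 10⁷ mm⁴

Decompose the section into non-overlapping parts with the origin at the bottom-left of its bounding rectangle.
Web: 8 × 210, A = 1 680 mm², x = 116 mm, Ī = 8 960 mm⁴.
Top flange (beyond web): 112 × 12, A = 1 344 mm², x = 176 mm, Ī = 1 404 928 mm⁴.
Bottom flange (beyond web): 112 × 12, A = 1 344 mm², x = 56 mm, Ī = 1 404 928 mm⁴.
Centroid: x̄ = ΣA·x / ΣA = 116 mm.
Transfer each piece to the centroidal y-axis using Ī + A·d² with d = x − 116:
  web: d = 0 mm → contributes +8 960 mm⁴
  top flange (beyond web): d = 60 mm → contributes +6 243 328 mm⁴
  bottom flange (beyond web): d = -60 mm → contributes +6 243 328 mm⁴
Total I = 12 495 616 mm⁴.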